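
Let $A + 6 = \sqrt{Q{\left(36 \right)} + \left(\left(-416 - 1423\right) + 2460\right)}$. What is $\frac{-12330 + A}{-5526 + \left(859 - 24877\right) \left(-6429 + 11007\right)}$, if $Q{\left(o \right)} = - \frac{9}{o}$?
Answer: $\frac{2056}{18326655} - \frac{\sqrt{2483}}{219919860} \approx 0.00011196$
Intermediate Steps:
$A = -6 + \frac{\sqrt{2483}}{2}$ ($A = -6 + \sqrt{- \frac{9}{36} + \left(\left(-416 - 1423\right) + 2460\right)} = -6 + \sqrt{\left(-9\right) \frac{1}{36} + \left(-1839 + 2460\right)} = -6 + \sqrt{- \frac{1}{4} + 621} = -6 + \sqrt{\frac{2483}{4}} = -6 + \frac{\sqrt{2483}}{2} \approx 18.915$)
$\frac{-12330 + A}{-5526 + \left(859 - 24877\right) \left(-6429 + 11007\right)} = \frac{-12330 - \left(6 - \frac{\sqrt{2483}}{2}\right)}{-5526 + \left(859 - 24877\right) \left(-6429 + 11007\right)} = \frac{-12336 + \frac{\sqrt{2483}}{2}}{-5526 - 109954404} = \frac{-12336 + \frac{\sqrt{2483}}{2}}{-109959930} = \left(-12336 + \frac{\sqrt{2483}}{2}\right) \left(- \frac{1}{109959930}\right) = \frac{2056}{18326655} - \frac{\sqrt{2483}}{219919860}$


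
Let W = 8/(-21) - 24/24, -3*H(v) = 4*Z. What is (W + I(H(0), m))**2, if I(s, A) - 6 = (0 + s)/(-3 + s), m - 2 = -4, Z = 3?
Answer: 11881/441 ≈ 26.941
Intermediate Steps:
m = -2 (m = 2 - 4 = -2)
H(v) = -4 (H(v) = -4*3/3 = -1/3*12 = -4)
I(s, A) = 6 + s/(-3 + s) (I(s, A) = 6 + (0 + s)/(-3 + s) = 6 + s/(-3 + s))
W = -29/21 (W = 8*(-1/21) - 24*1/24 = -8/21 - 1 = -29/21 ≈ -1.3810)
(W + I(H(0), m))**2 = (-29/21 + (-18 + 7*(-4))/(-3 - 4))**2 = (-29/21 + (-18 - 28)/(-7))**2 = (-29/21 - 1/7*(-46))**2 = (-29/21 + 46/7)**2 = (109/21)**2 = 11881/441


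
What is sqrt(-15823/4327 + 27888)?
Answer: sqrt(522076577831)/4327 ≈ 166.99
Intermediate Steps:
sqrt(-15823/4327 + 27888) = sqrt(120655553/4327) = sqrt(522076577831)/4327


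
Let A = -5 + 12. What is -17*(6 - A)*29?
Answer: 493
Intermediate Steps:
A = 7
-17*(6 - A)*29 = -17*(6 - 1*7)*29 = -17*(6 - 7)*29 = -17*(-1)*29 = 17*29 = 493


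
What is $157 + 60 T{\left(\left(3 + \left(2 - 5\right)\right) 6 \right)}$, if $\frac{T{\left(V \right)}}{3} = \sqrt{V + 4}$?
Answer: $517$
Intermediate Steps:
$T{\left(V \right)} = 3 \sqrt{4 + V}$ ($T{\left(V \right)} = 3 \sqrt{V + 4} = 3 \sqrt{4 + V}$)
$157 + 60 T{\left(\left(3 + \left(2 - 5\right)\right) 6 \right)} = 157 + 60 \cdot 3 \sqrt{4 + \left(3 + \left(2 - 5\right)\right) 6} = 157 + 60 \cdot 3 \sqrt{4 + \left(3 - 3\right) 6} = 157 + 60 \cdot 3 \sqrt{4 + 0 \cdot 6} = 157 + 60 \cdot 3 \sqrt{4 + 0} = 157 + 60 \cdot 3 \sqrt{4} = 157 + 60 \cdot 3 \cdot 2 = 157 + 60 \cdot 6 = 157 + 360 = 517$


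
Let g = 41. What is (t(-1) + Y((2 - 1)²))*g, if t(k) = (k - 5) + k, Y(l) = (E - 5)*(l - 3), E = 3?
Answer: -123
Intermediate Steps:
Y(l) = 6 - 2*l (Y(l) = (3 - 5)*(l - 3) = -2*(-3 + l) = 6 - 2*l)
t(k) = -5 + 2*k (t(k) = (-5 + k) + k = -5 + 2*k)
(t(-1) + Y((2 - 1)²))*g = ((-5 + 2*(-1)) + (6 - 2*(2 - 1)²))*41 = ((-5 - 2) + (6 - 2*1²))*41 = (-7 + (6 - 2*1))*41 = (-7 + (6 - 2))*41 = (-7 + 4)*41 = -3*41 = -123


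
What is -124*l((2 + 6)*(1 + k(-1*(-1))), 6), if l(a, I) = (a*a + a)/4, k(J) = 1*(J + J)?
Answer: -18600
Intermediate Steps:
k(J) = 2*J (k(J) = 1*(2*J) = 2*J)
l(a, I) = a/4 + a**2/4 (l(a, I) = (a**2 + a)*(1/4) = (a + a**2)*(1/4) = a/4 + a**2/4)
-124*l((2 + 6)*(1 + k(-1*(-1))), 6) = -31*(2 + 6)*(1 + 2*(-1*(-1)))*(1 + (2 + 6)*(1 + 2*(-1*(-1)))) = -31*8*(1 + 2*1)*(1 + 8*(1 + 2*1)) = -31*8*(1 + 2)*(1 + 8*(1 + 2)) = -31*8*3*(1 + 8*3) = -31*24*(1 + 24) = -31*24*25 = -124*150 = -18600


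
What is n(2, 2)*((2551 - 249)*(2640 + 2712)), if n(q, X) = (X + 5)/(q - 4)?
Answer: -43121064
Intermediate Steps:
n(q, X) = (5 + X)/(-4 + q)
n(2, 2)*((2551 - 249)*(2640 + 2712)) = ((5 + 2)/(-4 + 2))*((2551 - 249)*(2640 + 2712)) = (7/(-2))*(2302*5352) = -½*7*12320304 = -7/2*12320304 = -43121064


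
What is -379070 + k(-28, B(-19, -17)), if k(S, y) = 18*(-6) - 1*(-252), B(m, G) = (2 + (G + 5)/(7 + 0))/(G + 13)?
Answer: -378926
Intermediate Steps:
B(m, G) = (19/7 + G/7)/(13 + G) (B(m, G) = (2 + (5 + G)/7)/(13 + G) = (2 + (5 + G)*(⅐))/(13 + G) = (2 + (5/7 + G/7))/(13 + G) = (19/7 + G/7)/(13 + G))
k(S, y) = 144 (k(S, y) = -108 + 252 = 144)
-379070 + k(-28, B(-19, -17)) = -379070 + 144 = -378926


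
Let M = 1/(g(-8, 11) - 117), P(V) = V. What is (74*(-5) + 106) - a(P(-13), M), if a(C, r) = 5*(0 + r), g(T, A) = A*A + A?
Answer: -793/3 ≈ -264.33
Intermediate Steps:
g(T, A) = A + A² (g(T, A) = A² + A = A + A²)
M = 1/15 (M = 1/(11*(1 + 11) - 117) = 1/(11*12 - 117) = 1/(132 - 117) = 1/15 ≈ 0.066667)
a(C, r) = 5*r
(74*(-5) + 106) - a(P(-13), M) = (74*(-5) + 106) - 5/15 = (-370 + 106) - 1*⅓ = -264 - ⅓ = -793/3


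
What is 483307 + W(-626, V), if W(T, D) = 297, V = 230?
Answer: 483604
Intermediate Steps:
483307 + W(-626, V) = 483307 + 297 = 483604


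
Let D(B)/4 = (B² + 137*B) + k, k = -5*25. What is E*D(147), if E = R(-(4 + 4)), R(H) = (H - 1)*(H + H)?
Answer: 23974848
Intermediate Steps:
R(H) = 2*H*(-1 + H) (R(H) = (-1 + H)*(2*H) = 2*H*(-1 + H))
E = 144 (E = 2*(-(4 + 4))*(-1 - (4 + 4)) = 2*(-1*8)*(-1 - 1*8) = 2*(-8)*(-1 - 8) = 2*(-8)*(-9) = 144)
k = -125
D(B) = -500 + 4*B² + 548*B (D(B) = 4*((B² + 137*B) - 125) = 4*(-125 + B² + 137*B) = -500 + 4*B² + 548*B)
E*D(147) = 144*(-500 + 4*147² + 548*147) = 144*(-500 + 4*21609 + 80556) = 144*(-500 + 86436 + 80556) = 144*166492 = 23974848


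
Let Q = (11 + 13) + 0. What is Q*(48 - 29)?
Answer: 456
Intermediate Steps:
Q = 24 (Q = 24 + 0 = 24)
Q*(48 - 29) = 24*(48 - 29) = 24*19 = 456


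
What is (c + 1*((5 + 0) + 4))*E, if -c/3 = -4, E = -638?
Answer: -13398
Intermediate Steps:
c = 12 (c = -3*(-4) = 12)
(c + 1*((5 + 0) + 4))*E = (12 + 1*((5 + 0) + 4))*(-638) = (12 + 1*(5 + 4))*(-638) = (12 + 1*9)*(-638) = (12 + 9)*(-638) = 21*(-638) = -13398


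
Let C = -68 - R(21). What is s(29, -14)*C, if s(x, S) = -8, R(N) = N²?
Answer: 4072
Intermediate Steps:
C = -509 (C = -68 - 1*21² = -68 - 1*441 = -68 - 441 = -509)
s(29, -14)*C = -8*(-509) = 4072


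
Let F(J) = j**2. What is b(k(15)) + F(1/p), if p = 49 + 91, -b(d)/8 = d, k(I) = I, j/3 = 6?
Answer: 204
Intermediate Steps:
j = 18 (j = 3*6 = 18)
b(d) = -8*d
p = 140
F(J) = 324 (F(J) = 18**2 = 324)
b(k(15)) + F(1/p) = -8*15 + 324 = -120 + 324 = 204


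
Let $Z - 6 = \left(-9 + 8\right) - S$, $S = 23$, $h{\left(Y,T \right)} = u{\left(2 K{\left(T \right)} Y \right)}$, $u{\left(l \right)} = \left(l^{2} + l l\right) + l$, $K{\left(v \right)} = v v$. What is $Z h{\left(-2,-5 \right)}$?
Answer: $-358200$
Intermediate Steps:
$K{\left(v \right)} = v^{2}$
$u{\left(l \right)} = l + 2 l^{2}$ ($u{\left(l \right)} = \left(l^{2} + l^{2}\right) + l = 2 l^{2} + l = l + 2 l^{2}$)
$h{\left(Y,T \right)} = 2 Y T^{2} \left(1 + 4 Y T^{2}\right)$ ($h{\left(Y,T \right)} = 2 T^{2} Y \left(1 + 2 \cdot 2 T^{2} Y\right) = 2 Y T^{2} \left(1 + 2 \cdot 2 Y T^{2}\right) = 2 Y T^{2} \left(1 + 4 Y T^{2}\right)$)
$Z = -18$ ($Z = 6 + \left(\left(-9 + 8\right) - 23\right) = 6 - 24 = -18$)
$Z h{\left(-2,-5 \right)} = - 18 \cdot 2 \left(-2\right) \left(-5\right)^{2} \left(1 + 4 \left(-2\right) \left(-5\right)^{2}\right) = - 18 \cdot 2 \left(-2\right) 25 \left(1 + 4 \left(-2\right) 25\right) = - 18 \cdot 2 \left(-2\right) 25 \left(1 - 200\right) = - 18 \cdot 2 \left(-2\right) 25 \left(-199\right) = \left(-18\right) 19900 = -358200$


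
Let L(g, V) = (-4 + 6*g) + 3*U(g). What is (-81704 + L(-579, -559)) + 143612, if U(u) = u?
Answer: 56693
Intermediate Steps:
L(g, V) = -4 + 9*g (L(g, V) = (-4 + 6*g) + 3*g = -4 + 9*g)
(-81704 + L(-579, -559)) + 143612 = (-81704 + (-4 + 9*(-579))) + 143612 = (-81704 + (-4 - 5211)) + 143612 = (-81704 - 5215) + 143612 = -86919 + 143612 = 56693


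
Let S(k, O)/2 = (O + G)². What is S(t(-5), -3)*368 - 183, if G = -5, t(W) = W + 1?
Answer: 46921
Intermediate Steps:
t(W) = 1 + W
S(k, O) = 2*(-5 + O)² (S(k, O) = 2*(O - 5)² = 2*(-5 + O)²)
S(t(-5), -3)*368 - 183 = (2*(-5 - 3)²)*368 - 183 = (2*(-8)²)*368 - 183 = (2*64)*368 - 183 = 128*368 - 183 = 47104 - 183 = 46921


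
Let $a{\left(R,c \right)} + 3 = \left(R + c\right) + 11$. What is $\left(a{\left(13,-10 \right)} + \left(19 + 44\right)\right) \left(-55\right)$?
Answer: $-4070$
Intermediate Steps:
$a{\left(R,c \right)} = 8 + R + c$ ($a{\left(R,c \right)} = -3 + \left(\left(R + c\right) + 11\right) = -3 + \left(11 + R + c\right) = 8 + R + c$)
$\left(a{\left(13,-10 \right)} + \left(19 + 44\right)\right) \left(-55\right) = \left(\left(8 + 13 - 10\right) + \left(19 + 44\right)\right) \left(-55\right) = \left(11 + 63\right) \left(-55\right) = 74 \left(-55\right) = -4070$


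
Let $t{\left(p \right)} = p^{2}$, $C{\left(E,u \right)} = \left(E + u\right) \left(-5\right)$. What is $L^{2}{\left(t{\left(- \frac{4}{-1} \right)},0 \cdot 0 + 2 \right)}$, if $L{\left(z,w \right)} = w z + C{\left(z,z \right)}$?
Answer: $16384$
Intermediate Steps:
$C{\left(E,u \right)} = - 5 E - 5 u$
$L{\left(z,w \right)} = - 10 z + w z$ ($L{\left(z,w \right)} = w z - 10 z = - 10 z + w z$)
$L^{2}{\left(t{\left(- \frac{4}{-1} \right)},0 \cdot 0 + 2 \right)} = \left(\left(- \frac{4}{-1}\right)^{2} \left(-10 + \left(0 \cdot 0 + 2\right)\right)\right)^{2} = \left(\left(\left(-4\right) \left(-1\right)\right)^{2} \left(-10 + \left(0 + 2\right)\right)\right)^{2} = \left(4^{2} \left(-10 + 2\right)\right)^{2} = \left(16 \left(-8\right)\right)^{2} = \left(-128\right)^{2} = 16384$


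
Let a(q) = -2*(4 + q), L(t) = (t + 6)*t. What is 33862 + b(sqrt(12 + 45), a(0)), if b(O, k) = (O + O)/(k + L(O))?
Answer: 11817154/349 + 98*sqrt(57)/349 ≈ 33862.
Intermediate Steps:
L(t) = t*(6 + t) (L(t) = (6 + t)*t = t*(6 + t))
a(q) = -8 - 2*q
b(O, k) = 2*O/(k + O*(6 + O)) (b(O, k) = (O + O)/(k + O*(6 + O)) = (2*O)/(k + O*(6 + O)) = 2*O/(k + O*(6 + O)))
33862 + b(sqrt(12 + 45), a(0)) = 33862 + 2*sqrt(12 + 45)/((-8 - 2*0) + sqrt(12 + 45)*(6 + sqrt(12 + 45))) = 33862 + 2*sqrt(57)/((-8 + 0) + sqrt(57)*(6 + sqrt(57))) = 33862 + 2*sqrt(57)/(-8 + sqrt(57)*(6 + sqrt(57)))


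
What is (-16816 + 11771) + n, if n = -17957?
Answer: -23002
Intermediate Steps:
(-16816 + 11771) + n = (-16816 + 11771) - 17957 = -5045 - 17957 = -23002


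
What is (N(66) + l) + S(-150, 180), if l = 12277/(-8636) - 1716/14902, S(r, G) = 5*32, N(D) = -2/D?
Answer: 336423721949/2123445588 ≈ 158.43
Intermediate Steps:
S(r, G) = 160
l = -98885615/64346836 (l = 12277*(-1/8636) - 1716*1/14902 = -12277/8636 - 858/7451 = -98885615/64346836 ≈ -1.5368)
(N(66) + l) + S(-150, 180) = (-2/66 - 98885615/64346836) + 160 = (-2*1/66 - 98885615/64346836) + 160 = (-1/33 - 98885615/64346836) + 160 = -3327572131/2123445588 + 160 = 336423721949/2123445588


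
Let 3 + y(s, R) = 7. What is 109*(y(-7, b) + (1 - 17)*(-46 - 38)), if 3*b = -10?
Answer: 146932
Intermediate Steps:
b = -10/3 (b = (⅓)*(-10) = -10/3 ≈ -3.3333)
y(s, R) = 4 (y(s, R) = -3 + 7 = 4)
109*(y(-7, b) + (1 - 17)*(-46 - 38)) = 109*(4 + (1 - 17)*(-46 - 38)) = 109*(4 - 16*(-84)) = 109*(4 + 1344) = 109*1348 = 146932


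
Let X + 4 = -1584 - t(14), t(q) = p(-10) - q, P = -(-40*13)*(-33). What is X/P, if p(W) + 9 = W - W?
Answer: 313/3432 ≈ 0.091200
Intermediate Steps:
p(W) = -9 (p(W) = -9 + (W - W) = -9 + 0 = -9)
P = -17160 (P = -(-520)*(-33) = -1*17160 = -17160)
t(q) = -9 - q
X = -1565 (X = -4 + (-1584 - (-9 - 1*14)) = -4 + (-1584 - (-9 - 14)) = -4 + (-1584 - 1*(-23)) = -4 + (-1584 + 23) = -4 - 1561 = -1565)
X/P = -1565/(-17160) = -1565*(-1/17160) = 313/3432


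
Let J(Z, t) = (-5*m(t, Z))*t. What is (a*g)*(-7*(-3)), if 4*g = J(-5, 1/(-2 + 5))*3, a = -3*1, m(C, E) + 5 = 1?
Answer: -315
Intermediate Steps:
m(C, E) = -4 (m(C, E) = -5 + 1 = -4)
a = -3
J(Z, t) = 20*t (J(Z, t) = (-5*(-4))*t = 20*t)
g = 5 (g = ((20/(-2 + 5))*3)/4 = ((20/3)*3)/4 = (1/4)*20 = 5)
(a*g)*(-7*(-3)) = (-3*5)*(-7*(-3)) = -15*21 = -315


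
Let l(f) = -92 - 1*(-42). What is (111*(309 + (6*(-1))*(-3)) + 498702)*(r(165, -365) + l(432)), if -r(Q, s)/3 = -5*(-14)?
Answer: -139099740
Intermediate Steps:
l(f) = -50 (l(f) = -92 + 42 = -50)
r(Q, s) = -210 (r(Q, s) = -(-15)*(-14) = -3*70 = -210)
(111*(309 + (6*(-1))*(-3)) + 498702)*(r(165, -365) + l(432)) = (111*(309 + (6*(-1))*(-3)) + 498702)*(-210 - 50) = (111*(309 - 6*(-3)) + 498702)*(-260) = (111*(309 + 18) + 498702)*(-260) = (111*327 + 498702)*(-260) = (36297 + 498702)*(-260) = 534999*(-260) = -139099740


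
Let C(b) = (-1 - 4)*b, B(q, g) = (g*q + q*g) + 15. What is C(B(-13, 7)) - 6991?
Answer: -6156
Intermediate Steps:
B(q, g) = 15 + 2*g*q (B(q, g) = (g*q + g*q) + 15 = 2*g*q + 15 = 15 + 2*g*q)
C(b) = -5*b
C(B(-13, 7)) - 6991 = -5*(15 + 2*7*(-13)) - 6991 = -5*(15 - 182) - 6991 = -5*(-167) - 6991 = 835 - 6991 = -6156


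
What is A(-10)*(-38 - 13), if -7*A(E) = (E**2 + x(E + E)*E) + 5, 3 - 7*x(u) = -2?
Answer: 34935/49 ≈ 712.96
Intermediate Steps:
x(u) = 5/7 (x(u) = 3/7 - 1/7*(-2) = 3/7 + 2/7 = 5/7)
A(E) = -5/7 - 5*E/49 - E**2/7 (A(E) = -((E**2 + 5*E/7) + 5)/7 = -(5 + E**2 + 5*E/7)/7 = -5/7 - 5*E/49 - E**2/7)
A(-10)*(-38 - 13) = (-5/7 - 5/49*(-10) - 1/7*(-10)**2)*(-38 - 13) = (-5/7 + 50/49 - 1/7*100)*(-51) = (-5/7 + 50/49 - 100/7)*(-51) = -685/49*(-51) = 34935/49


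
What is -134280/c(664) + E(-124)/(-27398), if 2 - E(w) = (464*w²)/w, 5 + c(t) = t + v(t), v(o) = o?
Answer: -29802589/287679 ≈ -103.60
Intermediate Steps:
c(t) = -5 + 2*t (c(t) = -5 + (t + t) = -5 + 2*t)
E(w) = 2 - 464*w (E(w) = 2 - 464*w²/w = 2 - 464*w)
-134280/c(664) + E(-124)/(-27398) = -134280/(-5 + 2*664) + (2 - 464*(-124))/(-27398) = -134280/(-5 + 1328) + (2 + 57536)*(-1/27398) = -134280/1323 + 57538*(-1/27398) = -134280*1/1323 - 28769/13699 = -14920/147 - 28769/13699 = -29802589/287679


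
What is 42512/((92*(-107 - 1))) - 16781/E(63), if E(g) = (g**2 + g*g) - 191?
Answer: -31004780/4810887 ≈ -6.4447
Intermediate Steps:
E(g) = -191 + 2*g**2 (E(g) = (g**2 + g**2) - 191 = 2*g**2 - 191 = -191 + 2*g**2)
42512/((92*(-107 - 1))) - 16781/E(63) = 42512/((92*(-107 - 1))) - 16781/(-191 + 2*63**2) = 42512/((92*(-108))) - 16781/(-191 + 2*3969) = 42512/(-9936) - 16781/(-191 + 7938) = 42512*(-1/9936) - 16781/7747 = -2657/621 - 16781*1/7747 = -2657/621 - 16781/7747 = -31004780/4810887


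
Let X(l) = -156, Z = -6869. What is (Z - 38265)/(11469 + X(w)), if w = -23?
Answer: -45134/11313 ≈ -3.9896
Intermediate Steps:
(Z - 38265)/(11469 + X(w)) = (-6869 - 38265)/(11469 - 156) = -45134/11313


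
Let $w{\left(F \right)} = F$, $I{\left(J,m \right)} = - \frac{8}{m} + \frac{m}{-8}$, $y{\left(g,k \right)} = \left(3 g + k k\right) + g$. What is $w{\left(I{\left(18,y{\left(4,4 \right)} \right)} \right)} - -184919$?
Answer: $\frac{739659}{4} \approx 1.8491 \cdot 10^{5}$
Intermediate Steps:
$y{\left(g,k \right)} = k^{2} + 4 g$ ($y{\left(g,k \right)} = \left(3 g + k^{2}\right) + g = \left(k^{2} + 3 g\right) + g = k^{2} + 4 g$)
$I{\left(J,m \right)} = - \frac{8}{m} - \frac{m}{8}$ ($I{\left(J,m \right)} = - \frac{8}{m} + m \left(- \frac{1}{8}\right) = - \frac{8}{m} - \frac{m}{8}$)
$w{\left(I{\left(18,y{\left(4,4 \right)} \right)} \right)} - -184919 = \left(- \frac{8}{4^{2} + 4 \cdot 4} - \frac{4^{2} + 4 \cdot 4}{8}\right) - -184919 = \left(- \frac{8}{16 + 16} - \frac{16 + 16}{8}\right) + 184919 = \left(- \frac{8}{32} - 4\right) + 184919 = \left(\left(-8\right) \frac{1}{32} - 4\right) + 184919 = \left(- \frac{1}{4} - 4\right) + 184919 = - \frac{17}{4} + 184919 = \frac{739659}{4}$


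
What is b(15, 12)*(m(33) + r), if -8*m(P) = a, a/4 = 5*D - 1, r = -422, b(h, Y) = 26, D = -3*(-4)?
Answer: -11739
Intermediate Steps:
D = 12
a = 236 (a = 4*(5*12 - 1) = 4*(60 - 1) = 4*59 = 236)
m(P) = -59/2 (m(P) = -⅛*236 = -59/2)
b(15, 12)*(m(33) + r) = 26*(-59/2 - 422) = 26*(-903/2) = -11739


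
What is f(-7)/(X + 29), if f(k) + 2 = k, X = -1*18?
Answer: -9/11 ≈ -0.81818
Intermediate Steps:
X = -18
f(k) = -2 + k
f(-7)/(X + 29) = (-2 - 7)/(-18 + 29) = -9/11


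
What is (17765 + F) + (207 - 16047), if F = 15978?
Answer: 17903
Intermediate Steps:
(17765 + F) + (207 - 16047) = (17765 + 15978) + (207 - 16047) = 33743 - 15840 = 17903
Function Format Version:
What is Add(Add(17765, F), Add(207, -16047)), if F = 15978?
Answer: 17903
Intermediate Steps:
Add(Add(17765, F), Add(207, -16047)) = Add(Add(17765, 15978), Add(207, -16047)) = Add(33743, -15840) = 17903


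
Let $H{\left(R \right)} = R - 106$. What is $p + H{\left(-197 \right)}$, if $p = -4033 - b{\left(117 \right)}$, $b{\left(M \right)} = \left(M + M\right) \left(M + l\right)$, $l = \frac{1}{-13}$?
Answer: $-31696$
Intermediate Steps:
$l = - \frac{1}{13} \approx -0.076923$
$H{\left(R \right)} = -106 + R$
$b{\left(M \right)} = 2 M \left(- \frac{1}{13} + M\right)$ ($b{\left(M \right)} = \left(M + M\right) \left(M - \frac{1}{13}\right) = 2 M \left(- \frac{1}{13} + M\right)$)
$p = -31393$ ($p = -4033 - \frac{2}{13} \cdot 117 \left(-1 + 13 \cdot 117\right) = -4033 - \frac{2}{13} \cdot 117 \left(-1 + 1521\right) = -4033 - \frac{2}{13} \cdot 117 \cdot 1520 = -4033 - 27360 = -31393$)
$p + H{\left(-197 \right)} = -31393 - 303 = -31696$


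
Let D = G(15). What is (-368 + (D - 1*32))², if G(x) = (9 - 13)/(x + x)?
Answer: 36024004/225 ≈ 1.6011e+5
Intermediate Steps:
G(x) = -2/x (G(x) = -4*1/(2*x) = -2/x)
D = -2/15 ≈ -0.13333
(-368 + (D - 1*32))² = (-368 + (-2/15 - 1*32))² = (-368 + (-2/15 - 32))² = (-368 - 482/15)² = (-6002/15)² = 36024004/225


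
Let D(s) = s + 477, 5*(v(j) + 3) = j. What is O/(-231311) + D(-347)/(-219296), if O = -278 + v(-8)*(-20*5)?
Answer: -393159/284975152 ≈ -0.0013796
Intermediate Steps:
v(j) = -3 + j/5
O = 182 (O = -278 + (-3 + (⅕)*(-8))*(-20*5) = -278 + (-3 - 8/5)*(-100) = -278 - 23/5*(-100) = -278 + 460 = 182)
D(s) = 477 + s
O/(-231311) + D(-347)/(-219296) = 182/(-231311) + (477 - 347)/(-219296) = 182*(-1/231311) + 130*(-1/219296) = -182/231311 - 65/109648 = -393159/284975152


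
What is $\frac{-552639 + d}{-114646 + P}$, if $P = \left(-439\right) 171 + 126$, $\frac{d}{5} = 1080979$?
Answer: $- \frac{4852256}{189589} \approx -25.594$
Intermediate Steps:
$d = 5404895$ ($d = 5 \cdot 1080979 = 5404895$)
$P = -74943$ ($P = -75069 + 126 = -74943$)
$\frac{-552639 + d}{-114646 + P} = \frac{-552639 + 5404895}{-114646 - 74943} = \frac{4852256}{-189589} = 4852256 \left(- \frac{1}{189589}\right) = - \frac{4852256}{189589}$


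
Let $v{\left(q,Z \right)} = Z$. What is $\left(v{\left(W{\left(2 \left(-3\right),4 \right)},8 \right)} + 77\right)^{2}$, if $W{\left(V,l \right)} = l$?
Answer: $7225$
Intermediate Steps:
$\left(v{\left(W{\left(2 \left(-3\right),4 \right)},8 \right)} + 77\right)^{2} = \left(8 + 77\right)^{2} = 85^{2} = 7225$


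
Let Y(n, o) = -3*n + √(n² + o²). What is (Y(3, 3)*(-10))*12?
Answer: 1080 - 360*√2 ≈ 570.88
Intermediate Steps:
Y(n, o) = √(n² + o²) - 3*n
(Y(3, 3)*(-10))*12 = ((√(3² + 3²) - 3*3)*(-10))*12 = ((√(9 + 9) - 9)*(-10))*12 = ((√18 - 9)*(-10))*12 = ((3*√2 - 9)*(-10))*12 = ((-9 + 3*√2)*(-10))*12 = (90 - 30*√2)*12 = 1080 - 360*√2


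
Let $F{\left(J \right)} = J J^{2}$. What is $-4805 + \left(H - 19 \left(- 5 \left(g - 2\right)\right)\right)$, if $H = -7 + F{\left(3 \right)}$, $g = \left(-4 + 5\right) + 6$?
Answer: $-4310$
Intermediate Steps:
$g = 7$ ($g = 1 + 6 = 7$)
$F{\left(J \right)} = J^{3}$
$H = 20$ ($H = -7 + 3^{3} = -7 + 27 = 20$)
$-4805 + \left(H - 19 \left(- 5 \left(g - 2\right)\right)\right) = -4805 - \left(-20 + 19 \left(- 5 \left(7 - 2\right)\right)\right) = -4805 - \left(-20 + 19 \left(\left(-5\right) 5\right)\right) = -4805 + \left(20 - -475\right) = -4805 + \left(20 + 475\right) = -4805 + 495 = -4310$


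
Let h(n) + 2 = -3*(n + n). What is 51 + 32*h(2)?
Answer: -397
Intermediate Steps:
h(n) = -2 - 6*n (h(n) = -2 - 3*(n + n) = -2 - 6*n)
51 + 32*h(2) = 51 + 32*(-2 - 6*2) = 51 + 32*(-2 - 12) = 51 + 32*(-14) = 51 - 448 = -397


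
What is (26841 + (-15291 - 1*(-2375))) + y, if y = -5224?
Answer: 8701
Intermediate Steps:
(26841 + (-15291 - 1*(-2375))) + y = (26841 + (-15291 - 1*(-2375))) - 5224 = (26841 + (-15291 + 2375)) - 5224 = (26841 - 12916) - 5224 = 13925 - 5224 = 8701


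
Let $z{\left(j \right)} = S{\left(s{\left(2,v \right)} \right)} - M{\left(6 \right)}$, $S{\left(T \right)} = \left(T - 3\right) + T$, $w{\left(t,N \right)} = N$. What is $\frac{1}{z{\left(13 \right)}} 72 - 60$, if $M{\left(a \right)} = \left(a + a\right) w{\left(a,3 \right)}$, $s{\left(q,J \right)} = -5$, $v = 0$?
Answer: $- \frac{3012}{49} \approx -61.469$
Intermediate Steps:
$M{\left(a \right)} = 6 a$ ($M{\left(a \right)} = \left(a + a\right) 3 = 2 a 3 = 6 a$)
$S{\left(T \right)} = -3 + 2 T$ ($S{\left(T \right)} = \left(-3 + T\right) + T = -3 + 2 T$)
$z{\left(j \right)} = -49$ ($z{\left(j \right)} = \left(-3 + 2 \left(-5\right)\right) - 6 \cdot 6 = \left(-3 - 10\right) - 36 = -13 - 36 = -49$)
$\frac{1}{z{\left(13 \right)}} 72 - 60 = \frac{1}{-49} \cdot 72 - 60 = \left(- \frac{1}{49}\right) 72 - 60 = - \frac{72}{49} - 60 = - \frac{3012}{49}$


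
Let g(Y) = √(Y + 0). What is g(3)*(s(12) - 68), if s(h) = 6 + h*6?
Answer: 10*√3 ≈ 17.320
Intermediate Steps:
g(Y) = √Y
s(h) = 6 + 6*h
g(3)*(s(12) - 68) = √3*((6 + 6*12) - 68) = √3*((6 + 72) - 68) = √3*(78 - 68) = √3*10 = 10*√3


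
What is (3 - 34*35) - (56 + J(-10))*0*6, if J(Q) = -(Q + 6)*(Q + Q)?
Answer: -1187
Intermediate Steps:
J(Q) = -2*Q*(6 + Q) (J(Q) = -(6 + Q)*2*Q = -2*Q*(6 + Q))
(3 - 34*35) - (56 + J(-10))*0*6 = (3 - 34*35) - (56 - 2*(-10)*(6 - 10))*0*6 = (3 - 1190) - (56 - 2*(-10)*(-4))*0 = -1187 - (56 - 80)*0 = -1187 - (-24)*0 = -1187 - 1*0 = -1187 + 0 = -1187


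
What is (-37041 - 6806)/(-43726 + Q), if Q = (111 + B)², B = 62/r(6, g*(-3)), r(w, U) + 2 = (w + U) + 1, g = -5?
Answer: 4384700/3070719 ≈ 1.4279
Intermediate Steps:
r(w, U) = -1 + U + w (r(w, U) = -2 + ((w + U) + 1) = -2 + ((U + w) + 1) = -2 + (1 + U + w) = -1 + U + w)
B = 31/10 (B = 62/(-1 - 5*(-3) + 6) = 62/(-1 + 15 + 6) = 62/20 = 62*(1/20) = 31/10 ≈ 3.1000)
Q = 1301881/100 (Q = (111 + 31/10)² = (1141/10)² = 1301881/100 ≈ 13019.)
(-37041 - 6806)/(-43726 + Q) = (-37041 - 6806)/(-43726 + 1301881/100) = -43847/(-3070719/100) = -43847*(-100/3070719) = 4384700/3070719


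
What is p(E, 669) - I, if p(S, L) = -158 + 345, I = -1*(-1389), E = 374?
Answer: -1202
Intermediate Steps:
I = 1389
p(S, L) = 187
p(E, 669) - I = 187 - 1*1389 = 187 - 1389 = -1202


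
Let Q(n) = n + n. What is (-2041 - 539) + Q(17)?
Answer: -2546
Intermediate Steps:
Q(n) = 2*n
(-2041 - 539) + Q(17) = (-2041 - 539) + 2*17 = -2580 + 34 = -2546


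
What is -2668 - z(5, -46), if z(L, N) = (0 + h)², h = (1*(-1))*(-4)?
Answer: -2684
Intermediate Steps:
h = 4 (h = -1*(-4) = 4)
z(L, N) = 16 (z(L, N) = (0 + 4)² = 4² = 16)
-2668 - z(5, -46) = -2668 - 1*16 = -2668 - 16 = -2684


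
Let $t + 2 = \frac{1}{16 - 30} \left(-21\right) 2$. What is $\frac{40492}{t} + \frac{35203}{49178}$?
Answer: $\frac{1991350779}{49178} \approx 40493.0$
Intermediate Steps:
$t = 1$ ($t = -2 + \frac{1}{16 - 30} \left(-21\right) 2 = -2 + \frac{1}{-14} \left(-21\right) 2 = -2 + \left(- \frac{1}{14}\right) \left(-21\right) 2 = -2 + \frac{3}{2} \cdot 2 = -2 + 3 = 1$)
$\frac{40492}{t} + \frac{35203}{49178} = \frac{40492}{1} + \frac{35203}{49178} = 40492 \cdot 1 + 35203 \cdot \frac{1}{49178} = 40492 + \frac{35203}{49178} = \frac{1991350779}{49178}$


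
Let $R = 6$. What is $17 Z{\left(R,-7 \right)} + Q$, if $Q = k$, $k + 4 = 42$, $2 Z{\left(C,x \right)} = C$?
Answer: $89$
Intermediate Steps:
$Z{\left(C,x \right)} = \frac{C}{2}$
$k = 38$ ($k = -4 + 42 = 38$)
$Q = 38$
$17 Z{\left(R,-7 \right)} + Q = 17 \cdot \frac{1}{2} \cdot 6 + 38 = 17 \cdot 3 + 38 = 51 + 38 = 89$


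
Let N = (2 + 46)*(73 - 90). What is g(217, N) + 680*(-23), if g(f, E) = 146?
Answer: -15494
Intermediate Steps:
N = -816 (N = 48*(-17) = -816)
g(217, N) + 680*(-23) = 146 + 680*(-23) = 146 - 15640 = -15494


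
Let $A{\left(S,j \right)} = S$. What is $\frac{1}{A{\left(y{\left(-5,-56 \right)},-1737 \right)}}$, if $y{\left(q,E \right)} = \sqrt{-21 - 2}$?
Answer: $- \frac{i \sqrt{23}}{23} \approx - 0.20851 i$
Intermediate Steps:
$y{\left(q,E \right)} = i \sqrt{23}$ ($y{\left(q,E \right)} = \sqrt{-23} = i \sqrt{23}$)
$\frac{1}{A{\left(y{\left(-5,-56 \right)},-1737 \right)}} = \frac{1}{i \sqrt{23}} = - \frac{i \sqrt{23}}{23}$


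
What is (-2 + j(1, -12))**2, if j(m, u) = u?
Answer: 196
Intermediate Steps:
(-2 + j(1, -12))**2 = (-2 - 12)**2 = (-14)**2 = 196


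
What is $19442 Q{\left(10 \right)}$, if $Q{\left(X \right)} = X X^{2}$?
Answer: $19442000$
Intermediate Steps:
$Q{\left(X \right)} = X^{3}$
$19442 Q{\left(10 \right)} = 19442 \cdot 10^{3} = 19442 \cdot 1000 = 19442000$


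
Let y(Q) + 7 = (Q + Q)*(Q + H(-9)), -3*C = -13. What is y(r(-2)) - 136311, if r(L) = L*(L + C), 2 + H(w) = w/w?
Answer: -1226386/9 ≈ -1.3627e+5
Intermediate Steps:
C = 13/3 (C = -⅓*(-13) = 13/3 ≈ 4.3333)
H(w) = -1 (H(w) = -2 + w/w = -2 + 1 = -1)
r(L) = L*(13/3 + L) (r(L) = L*(L + 13/3) = L*(13/3 + L))
y(Q) = -7 + 2*Q*(-1 + Q) (y(Q) = -7 + (Q + Q)*(Q - 1) = -7 + (2*Q)*(-1 + Q) = -7 + 2*Q*(-1 + Q))
y(r(-2)) - 136311 = (-7 - 2*(-2)*(13 + 3*(-2))/3 + 2*((⅓)*(-2)*(13 + 3*(-2)))²) - 136311 = (-7 - 2*(-2)*(13 - 6)/3 + 2*((⅓)*(-2)*(13 - 6))²) - 136311 = (-7 - 2*(-2)*7/3 + 2*((⅓)*(-2)*7)²) - 136311 = (-7 - 2*(-14/3) + 2*(-14/3)²) - 136311 = (-7 + 28/3 + 2*(196/9)) - 136311 = (-7 + 28/3 + 392/9) - 136311 = 413/9 - 136311 = -1226386/9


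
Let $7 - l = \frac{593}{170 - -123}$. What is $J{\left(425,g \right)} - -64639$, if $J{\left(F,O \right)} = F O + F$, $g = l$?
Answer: $\frac{19683402}{293} \approx 67179.0$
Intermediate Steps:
$l = \frac{1458}{293}$ ($l = 7 - \frac{593}{170 - -123} = 7 - \frac{593}{170 + 123} = 7 - \frac{593}{293} = \frac{1458}{293} \approx 4.9761$)
$g = \frac{1458}{293} \approx 4.9761$
$J{\left(F,O \right)} = F + F O$
$J{\left(425,g \right)} - -64639 = 425 \left(1 + \frac{1458}{293}\right) - -64639 = 425 \cdot \frac{1751}{293} + 64639 = \frac{744175}{293} + 64639 = \frac{19683402}{293}$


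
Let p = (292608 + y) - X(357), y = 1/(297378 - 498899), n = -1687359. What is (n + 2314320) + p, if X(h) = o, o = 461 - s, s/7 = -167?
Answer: 184983985218/201521 ≈ 9.1794e+5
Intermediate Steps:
y = -1/201521 (y = 1/(-201521) = -1/201521 ≈ -4.9623e-6)
s = -1169 (s = 7*(-167) = -1169)
o = 1630 (o = 461 - 1*(-1169) = 461 + 1169 = 1630)
X(h) = 1630
p = 58638177537/201521 (p = (292608 - 1/201521) - 1*1630 = 58966656767/201521 - 1630 = 58638177537/201521 ≈ 2.9098e+5)
(n + 2314320) + p = (-1687359 + 2314320) + 58638177537/201521 = 626961 + 58638177537/201521 = 184983985218/201521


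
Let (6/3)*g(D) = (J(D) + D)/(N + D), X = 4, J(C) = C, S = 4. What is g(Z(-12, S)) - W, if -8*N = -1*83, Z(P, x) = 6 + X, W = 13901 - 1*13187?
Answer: -116302/163 ≈ -713.51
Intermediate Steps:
W = 714 (W = 13901 - 13187 = 714)
Z(P, x) = 10 (Z(P, x) = 6 + 4 = 10)
N = 83/8 (N = -(-1)*83/8 = -⅛*(-83) = 83/8 ≈ 10.375)
g(D) = D/(83/8 + D) (g(D) = ((D + D)/(83/8 + D))/2 = ((2*D)/(83/8 + D))/2 = (2*D/(83/8 + D))/2 = D/(83/8 + D))
g(Z(-12, S)) - W = 8*10/(83 + 8*10) - 1*714 = 8*10/(83 + 80) - 714 = 8*10/163 - 714 = 8*10*(1/163) - 714 = 80/163 - 714 = -116302/163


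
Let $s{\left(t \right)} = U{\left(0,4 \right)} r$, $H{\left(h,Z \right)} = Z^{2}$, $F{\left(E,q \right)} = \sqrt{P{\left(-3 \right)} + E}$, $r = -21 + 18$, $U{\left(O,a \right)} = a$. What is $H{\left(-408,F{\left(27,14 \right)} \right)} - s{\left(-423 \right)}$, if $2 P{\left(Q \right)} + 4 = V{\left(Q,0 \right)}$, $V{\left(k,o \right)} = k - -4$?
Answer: $\frac{75}{2} \approx 37.5$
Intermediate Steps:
$V{\left(k,o \right)} = 4 + k$ ($V{\left(k,o \right)} = k + 4 = 4 + k$)
$r = -3$
$P{\left(Q \right)} = \frac{Q}{2}$ ($P{\left(Q \right)} = -2 + \frac{4 + Q}{2} = -2 + \left(2 + \frac{Q}{2}\right) = \frac{Q}{2}$)
$F{\left(E,q \right)} = \sqrt{- \frac{3}{2} + E}$ ($F{\left(E,q \right)} = \sqrt{\frac{1}{2} \left(-3\right) + E} = \sqrt{- \frac{3}{2} + E}$)
$s{\left(t \right)} = -12$ ($s{\left(t \right)} = 4 \left(-3\right) = -12$)
$H{\left(-408,F{\left(27,14 \right)} \right)} - s{\left(-423 \right)} = \left(\frac{\sqrt{-6 + 4 \cdot 27}}{2}\right)^{2} - -12 = \left(\frac{\sqrt{-6 + 108}}{2}\right)^{2} + 12 = \left(\frac{\sqrt{102}}{2}\right)^{2} + 12 = \frac{51}{2} + 12 = \frac{75}{2}$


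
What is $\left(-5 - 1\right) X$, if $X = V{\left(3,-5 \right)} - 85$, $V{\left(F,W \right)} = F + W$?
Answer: $522$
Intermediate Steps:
$X = -87$ ($X = \left(3 - 5\right) - 85 = -2 - 85 = -87$)
$\left(-5 - 1\right) X = \left(-5 - 1\right) \left(-87\right) = \left(-6\right) \left(-87\right) = 522$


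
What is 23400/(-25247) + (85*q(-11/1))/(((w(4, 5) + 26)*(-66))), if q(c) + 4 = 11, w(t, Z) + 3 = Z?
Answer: -8323595/6665208 ≈ -1.2488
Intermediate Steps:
w(t, Z) = -3 + Z
q(c) = 7 (q(c) = -4 + 11 = 7)
23400/(-25247) + (85*q(-11/1))/(((w(4, 5) + 26)*(-66))) = 23400/(-25247) + (85*7)/((((-3 + 5) + 26)*(-66))) = 23400*(-1/25247) + 595/(((2 + 26)*(-66))) = -23400/25247 + 595/((28*(-66))) = -23400/25247 + 595/(-1848) = -23400/25247 + 595*(-1/1848) = -23400/25247 - 85/264 = -8323595/6665208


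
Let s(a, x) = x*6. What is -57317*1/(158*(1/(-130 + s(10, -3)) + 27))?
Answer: -4241458/315605 ≈ -13.439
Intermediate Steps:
s(a, x) = 6*x
-57317*1/(158*(1/(-130 + s(10, -3)) + 27)) = -57317*1/(158*(1/(-130 + 6*(-3)) + 27)) = -57317*1/(158*(1/(-130 - 18) + 27)) = -57317*1/(158*(1/(-148) + 27)) = -57317*1/(158*(-1/148 + 27)) = -57317/(158*(3995/148)) = -57317/315605/74 = -57317*74/315605 = -4241458/315605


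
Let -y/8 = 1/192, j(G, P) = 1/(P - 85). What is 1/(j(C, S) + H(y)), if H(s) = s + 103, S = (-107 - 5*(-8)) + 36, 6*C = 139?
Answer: 696/71653 ≈ 0.0097135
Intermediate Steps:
C = 139/6 (C = (⅙)*139 = 139/6 ≈ 23.167)
S = -31 (S = (-107 + 40) + 36 = -67 + 36 = -31)
j(G, P) = 1/(-85 + P)
y = -1/24 (y = -8/192 = -8*1/192 = -1/24 ≈ -0.041667)
H(s) = 103 + s
1/(j(C, S) + H(y)) = 1/(1/(-85 - 31) + (103 - 1/24)) = 1/(1/(-116) + 2471/24) = 1/(-1/116 + 2471/24) = 1/(71653/696) = 696/71653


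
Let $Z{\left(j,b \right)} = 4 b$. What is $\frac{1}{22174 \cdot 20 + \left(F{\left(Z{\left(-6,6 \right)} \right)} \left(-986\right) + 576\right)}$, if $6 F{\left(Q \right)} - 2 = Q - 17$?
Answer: $\frac{1}{442577} \approx 2.2595 \cdot 10^{-6}$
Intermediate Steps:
$F{\left(Q \right)} = - \frac{5}{2} + \frac{Q}{6}$ ($F{\left(Q \right)} = \frac{1}{3} + \frac{Q - 17}{6} = \frac{1}{3} + \frac{-17 + Q}{6} = \frac{1}{3} + \left(- \frac{17}{6} + \frac{Q}{6}\right) = - \frac{5}{2} + \frac{Q}{6}$)
$\frac{1}{22174 \cdot 20 + \left(F{\left(Z{\left(-6,6 \right)} \right)} \left(-986\right) + 576\right)} = \frac{1}{22174 \cdot 20 + \left(\left(- \frac{5}{2} + \frac{4 \cdot 6}{6}\right) \left(-986\right) + 576\right)} = \frac{1}{443480 + \left(\left(- \frac{5}{2} + \frac{1}{6} \cdot 24\right) \left(-986\right) + 576\right)} = \frac{1}{443480 + \left(\left(- \frac{5}{2} + 4\right) \left(-986\right) + 576\right)} = \frac{1}{443480 + \left(\frac{3}{2} \left(-986\right) + 576\right)} = \frac{1}{443480 + \left(-1479 + 576\right)} = \frac{1}{443480 - 903} = \frac{1}{442577}$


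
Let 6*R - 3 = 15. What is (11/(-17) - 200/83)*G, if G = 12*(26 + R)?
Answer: -1500924/1411 ≈ -1063.7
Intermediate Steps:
R = 3 (R = ½ + (⅙)*15 = ½ + 5/2 = 3)
G = 348 (G = 12*(26 + 3) = 12*29 = 348)
(11/(-17) - 200/83)*G = (11/(-17) - 200/83)*348 = (11*(-1/17) - 200*1/83)*348 = (-11/17 - 200/83)*348 = -4313/1411*348 = -1500924/1411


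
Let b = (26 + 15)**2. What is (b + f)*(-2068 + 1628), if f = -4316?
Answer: 1159400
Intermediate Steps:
b = 1681 (b = 41**2 = 1681)
(b + f)*(-2068 + 1628) = (1681 - 4316)*(-2068 + 1628) = -2635*(-440) = 1159400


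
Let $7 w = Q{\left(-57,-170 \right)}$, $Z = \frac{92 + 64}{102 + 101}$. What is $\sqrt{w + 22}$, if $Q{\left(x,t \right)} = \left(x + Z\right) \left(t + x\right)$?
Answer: $\frac{\sqrt{76051543}}{203} \approx 42.959$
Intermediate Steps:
$Z = \frac{156}{203} \approx 0.76847$
$Q{\left(x,t \right)} = \left(\frac{156}{203} + x\right) \left(t + x\right)$ ($Q{\left(x,t \right)} = \left(x + \frac{156}{203}\right) \left(t + x\right) = \left(\frac{156}{203} + x\right) \left(t + x\right)$)
$w = \frac{2591205}{1421}$ ($w = \frac{\left(-57\right)^{2} + \frac{156}{203} \left(-170\right) + \frac{156}{203} \left(-57\right) - -9690}{7} = \frac{3249 - \frac{26520}{203} - \frac{8892}{203} + 9690}{7} = \frac{1}{7} \cdot \frac{2591205}{203} = \frac{2591205}{1421} \approx 1823.5$)
$\sqrt{w + 22} = \sqrt{\frac{2591205}{1421} + 22} = \sqrt{\frac{2622467}{1421}} = \frac{\sqrt{76051543}}{203}$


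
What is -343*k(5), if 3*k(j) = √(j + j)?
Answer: -343*√10/3 ≈ -361.55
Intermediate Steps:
k(j) = √2*√j/3 (k(j) = √(j + j)/3 = √(2*j)/3 = (√2*√j)/3 = √2*√j/3)
-343*k(5) = -343*√2*√5/3 = -343*√10/3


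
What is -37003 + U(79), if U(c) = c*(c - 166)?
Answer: -43876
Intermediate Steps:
U(c) = c*(-166 + c)
-37003 + U(79) = -37003 + 79*(-166 + 79) = -37003 + 79*(-87) = -37003 - 6873 = -43876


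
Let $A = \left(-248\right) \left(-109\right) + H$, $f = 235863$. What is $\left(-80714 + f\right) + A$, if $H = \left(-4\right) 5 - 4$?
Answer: $182157$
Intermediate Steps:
$H = -24$ ($H = -20 - 4 = -24$)
$A = 27008$ ($A = \left(-248\right) \left(-109\right) - 24 = 27032 - 24 = 27008$)
$\left(-80714 + f\right) + A = \left(-80714 + 235863\right) + 27008 = 155149 + 27008 = 182157$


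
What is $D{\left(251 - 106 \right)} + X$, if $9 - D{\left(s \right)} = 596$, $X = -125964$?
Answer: $-126551$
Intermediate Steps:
$D{\left(s \right)} = -587$ ($D{\left(s \right)} = 9 - 596 = -587$)
$D{\left(251 - 106 \right)} + X = -587 - 125964 = -126551$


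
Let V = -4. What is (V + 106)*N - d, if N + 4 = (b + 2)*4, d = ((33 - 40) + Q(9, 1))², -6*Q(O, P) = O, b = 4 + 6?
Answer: 17663/4 ≈ 4415.8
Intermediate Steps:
b = 10
Q(O, P) = -O/6
d = 289/4 (d = ((33 - 40) - ⅙*9)² = (-7 - 3/2)² = (-17/2)² = 289/4 ≈ 72.250)
N = 44 (N = -4 + (10 + 2)*4 = -4 + 12*4 = -4 + 48 = 44)
(V + 106)*N - d = (-4 + 106)*44 - 1*289/4 = 102*44 - 289/4 = 4488 - 289/4 = 17663/4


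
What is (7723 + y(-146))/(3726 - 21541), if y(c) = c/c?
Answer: -7724/17815 ≈ -0.43357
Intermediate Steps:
y(c) = 1
(7723 + y(-146))/(3726 - 21541) = (7723 + 1)/(3726 - 21541) = 7724/(-17815) = 7724*(-1/17815) = -7724/17815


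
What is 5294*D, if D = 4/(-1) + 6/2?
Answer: -5294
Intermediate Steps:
D = -1 (D = 4*(-1) + 6*(1/2) = -4 + 3 = -1)
5294*D = 5294*(-1) = -5294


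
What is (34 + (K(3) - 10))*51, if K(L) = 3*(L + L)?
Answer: 2142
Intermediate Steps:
K(L) = 6*L (K(L) = 3*(2*L) = 6*L)
(34 + (K(3) - 10))*51 = (34 + (6*3 - 10))*51 = (34 + (18 - 10))*51 = (34 + 8)*51 = 42*51 = 2142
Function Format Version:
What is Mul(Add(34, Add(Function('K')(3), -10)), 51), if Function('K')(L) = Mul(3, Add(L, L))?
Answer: 2142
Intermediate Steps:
Function('K')(L) = Mul(6, L) (Function('K')(L) = Mul(3, Mul(2, L)) = Mul(6, L))
Mul(Add(34, Add(Function('K')(3), -10)), 51) = Mul(Add(34, Add(Mul(6, 3), -10)), 51) = Mul(Add(34, Add(18, -10)), 51) = Mul(Add(34, 8), 51) = Mul(42, 51) = 2142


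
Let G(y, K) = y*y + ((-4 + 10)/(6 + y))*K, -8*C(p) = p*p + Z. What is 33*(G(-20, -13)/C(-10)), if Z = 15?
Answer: -749496/805 ≈ -931.05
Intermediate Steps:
C(p) = -15/8 - p²/8 (C(p) = -(p*p + 15)/8 = -(p² + 15)/8 = -(15 + p²)/8 = -15/8 - p²/8)
G(y, K) = y² + 6*K/(6 + y) (G(y, K) = y² + (6/(6 + y))*K = y² + 6*K/(6 + y))
33*(G(-20, -13)/C(-10)) = 33*((((-20)³ + 6*(-13) + 6*(-20)²)/(6 - 20))/(-15/8 - ⅛*(-10)²)) = 33*(((-8000 - 78 + 6*400)/(-14))/(-15/8 - ⅛*100)) = 33*((-(-8000 - 78 + 2400)/14)/(-15/8 - 25/2)) = 33*((-1/14*(-5678))/(-115/8)) = 33*((2839/7)*(-8/115)) = 33*(-22712/805) = -749496/805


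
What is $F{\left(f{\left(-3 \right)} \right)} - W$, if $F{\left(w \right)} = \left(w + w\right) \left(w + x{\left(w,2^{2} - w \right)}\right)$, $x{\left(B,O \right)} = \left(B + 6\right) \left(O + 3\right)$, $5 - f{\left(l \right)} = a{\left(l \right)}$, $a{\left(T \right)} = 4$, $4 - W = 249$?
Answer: $331$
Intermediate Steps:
$W = -245$ ($W = 4 - 249 = -245$)
$f{\left(l \right)} = 1$ ($f{\left(l \right)} = 5 - 4 = 1$)
$x{\left(B,O \right)} = \left(3 + O\right) \left(6 + B\right)$ ($x{\left(B,O \right)} = \left(6 + B\right) \left(3 + O\right) = \left(3 + O\right) \left(6 + B\right)$)
$F{\left(w \right)} = 2 w \left(42 - 2 w + w \left(4 - w\right)\right)$ ($F{\left(w \right)} = \left(w + w\right) \left(w + \left(18 + 3 w + 6 \left(2^{2} - w\right) + w \left(2^{2} - w\right)\right)\right) = 2 w \left(w + \left(18 + 3 w + 6 \left(4 - w\right) + w \left(4 - w\right)\right)\right) = 2 w \left(w + \left(18 + 3 w - \left(-24 + 6 w\right) + w \left(4 - w\right)\right)\right) = 2 w \left(w + \left(42 - 3 w + w \left(4 - w\right)\right)\right) = 2 w \left(42 - 2 w + w \left(4 - w\right)\right)$)
$F{\left(f{\left(-3 \right)} \right)} - W = 2 \cdot 1 \left(42 - 1^{2} + 2 \cdot 1\right) - -245 = 2 \cdot 1 \left(42 - 1 + 2\right) + 245 = 2 \cdot 1 \cdot 43 + 245 = 86 + 245 = 331$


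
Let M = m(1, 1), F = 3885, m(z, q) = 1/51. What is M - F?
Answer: -198134/51 ≈ -3885.0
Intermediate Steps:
m(z, q) = 1/51
M = 1/51 ≈ 0.019608
M - F = 1/51 - 1*3885 = 1/51 - 3885 = -198134/51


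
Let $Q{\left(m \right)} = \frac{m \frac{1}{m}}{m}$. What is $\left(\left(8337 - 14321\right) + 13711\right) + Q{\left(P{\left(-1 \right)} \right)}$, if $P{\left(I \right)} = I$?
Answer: $7726$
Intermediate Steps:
$Q{\left(m \right)} = \frac{1}{m}$ ($Q{\left(m \right)} = 1 \frac{1}{m} = \frac{1}{m}$)
$\left(\left(8337 - 14321\right) + 13711\right) + Q{\left(P{\left(-1 \right)} \right)} = \left(\left(8337 - 14321\right) + 13711\right) + \frac{1}{-1} = \left(-5984 + 13711\right) - 1 = 7727 - 1 = 7726$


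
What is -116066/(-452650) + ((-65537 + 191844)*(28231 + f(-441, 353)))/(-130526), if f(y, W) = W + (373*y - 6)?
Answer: 20777178874409/157974850 ≈ 1.3152e+5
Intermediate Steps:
f(y, W) = -6 + W + 373*y (f(y, W) = W + (-6 + 373*y) = -6 + W + 373*y)
-116066/(-452650) + ((-65537 + 191844)*(28231 + f(-441, 353)))/(-130526) = -116066/(-452650) + ((-65537 + 191844)*(28231 + (-6 + 353 + 373*(-441))))/(-130526) = -116066*(-1/452650) + (126307*(28231 + (-6 + 353 - 164493)))*(-1/130526) = 58033/226325 + (126307*(28231 - 164146))*(-1/130526) = 58033/226325 + (126307*(-135915))*(-1/130526) = 58033/226325 - 17167015905*(-1/130526) = 58033/226325 + 1009824465/7678 = 20777178874409/157974850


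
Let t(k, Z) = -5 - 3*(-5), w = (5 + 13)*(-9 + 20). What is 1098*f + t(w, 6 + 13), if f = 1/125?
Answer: 2348/125 ≈ 18.784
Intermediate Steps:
w = 198 (w = 18*11 = 198)
t(k, Z) = 10 (t(k, Z) = -5 + 15 = 10)
f = 1/125 ≈ 0.0080000
1098*f + t(w, 6 + 13) = 1098*(1/125) + 10 = 1098/125 + 10 = 2348/125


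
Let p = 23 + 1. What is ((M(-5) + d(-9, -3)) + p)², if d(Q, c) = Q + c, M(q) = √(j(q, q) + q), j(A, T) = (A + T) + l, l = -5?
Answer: 124 + 48*I*√5 ≈ 124.0 + 107.33*I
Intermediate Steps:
p = 24
j(A, T) = -5 + A + T (j(A, T) = (A + T) - 5 = -5 + A + T)
M(q) = √(-5 + 3*q) (M(q) = √((-5 + q + q) + q) = √((-5 + 2*q) + q) = √(-5 + 3*q))
((M(-5) + d(-9, -3)) + p)² = ((√(-5 + 3*(-5)) + (-9 - 3)) + 24)² = ((√(-5 - 15) - 12) + 24)² = ((√(-20) - 12) + 24)² = ((2*I*√5 - 12) + 24)² = ((-12 + 2*I*√5) + 24)² = (12 + 2*I*√5)²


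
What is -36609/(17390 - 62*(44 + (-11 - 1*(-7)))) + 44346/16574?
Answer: 9073549/41186390 ≈ 0.22030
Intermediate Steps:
-36609/(17390 - 62*(44 + (-11 - 1*(-7)))) + 44346/16574 = -36609/(17390 - 62*(44 + (-11 + 7))) + 44346*(1/16574) = -36609/(17390 - 62*(44 - 4)) + 22173/8287 = -36609/(17390 - 62*40) + 22173/8287 = -36609/(17390 - 2480) + 22173/8287 = -36609/14910 + 22173/8287 = -36609*1/14910 + 22173/8287 = -12203/4970 + 22173/8287 = 9073549/41186390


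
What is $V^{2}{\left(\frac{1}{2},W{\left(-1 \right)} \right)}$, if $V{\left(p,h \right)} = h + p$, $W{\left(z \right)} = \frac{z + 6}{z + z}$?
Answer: $4$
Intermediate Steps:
$W{\left(z \right)} = \frac{6 + z}{2 z}$
$V^{2}{\left(\frac{1}{2},W{\left(-1 \right)} \right)} = \left(\frac{6 - 1}{2 \left(-1\right)} + \frac{1}{2}\right)^{2} = \left(\frac{1}{2} \left(-1\right) 5 + \frac{1}{2}\right)^{2} = \left(- \frac{5}{2} + \frac{1}{2}\right)^{2} = \left(-2\right)^{2} = 4$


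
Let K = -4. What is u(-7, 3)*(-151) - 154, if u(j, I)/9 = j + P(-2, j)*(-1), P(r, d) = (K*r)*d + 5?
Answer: -59950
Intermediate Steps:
P(r, d) = 5 - 4*d*r (P(r, d) = (-4*r)*d + 5 = -4*d*r + 5 = 5 - 4*d*r)
u(j, I) = -45 - 63*j (u(j, I) = 9*(j + (5 - 4*j*(-2))*(-1)) = 9*(j + (5 + 8*j)*(-1)) = 9*(j + (-5 - 8*j)) = 9*(-5 - 7*j) = -45 - 63*j)
u(-7, 3)*(-151) - 154 = (-45 - 63*(-7))*(-151) - 154 = (-45 + 441)*(-151) - 154 = 396*(-151) - 154 = -59796 - 154 = -59950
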